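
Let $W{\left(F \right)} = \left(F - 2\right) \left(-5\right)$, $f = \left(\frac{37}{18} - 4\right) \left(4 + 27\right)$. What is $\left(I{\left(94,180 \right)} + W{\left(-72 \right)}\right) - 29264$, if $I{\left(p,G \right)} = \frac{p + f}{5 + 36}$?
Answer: $- \frac{21323165}{738} \approx -28893.0$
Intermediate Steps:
$f = - \frac{1085}{18}$ ($f = \left(37 \cdot \frac{1}{18} - 4\right) 31 = \left(\frac{37}{18} - 4\right) 31 = \left(- \frac{35}{18}\right) 31 = - \frac{1085}{18} \approx -60.278$)
$I{\left(p,G \right)} = - \frac{1085}{738} + \frac{p}{41}$ ($I{\left(p,G \right)} = \frac{p - \frac{1085}{18}}{5 + 36} = \frac{- \frac{1085}{18} + p}{41} = \left(- \frac{1085}{18} + p\right) \frac{1}{41} = - \frac{1085}{738} + \frac{p}{41}$)
$W{\left(F \right)} = 10 - 5 F$ ($W{\left(F \right)} = \left(-2 + F\right) \left(-5\right) = 10 - 5 F$)
$\left(I{\left(94,180 \right)} + W{\left(-72 \right)}\right) - 29264 = \left(\left(- \frac{1085}{738} + \frac{1}{41} \cdot 94\right) + \left(10 - -360\right)\right) - 29264 = \left(\left(- \frac{1085}{738} + \frac{94}{41}\right) + \left(10 + 360\right)\right) - 29264 = \left(\frac{607}{738} + 370\right) - 29264 = \frac{273667}{738} - 29264 = - \frac{21323165}{738}$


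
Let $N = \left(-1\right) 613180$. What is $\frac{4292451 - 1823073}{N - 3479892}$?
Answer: $- \frac{1234689}{2046536} \approx -0.60331$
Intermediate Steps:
$N = -613180$
$\frac{4292451 - 1823073}{N - 3479892} = \frac{4292451 - 1823073}{-613180 - 3479892} = \frac{2469378}{-4093072} = 2469378 \left(- \frac{1}{4093072}\right) = - \frac{1234689}{2046536}$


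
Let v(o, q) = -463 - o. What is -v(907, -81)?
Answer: 1370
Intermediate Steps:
-v(907, -81) = -(-463 - 1*907) = -(-463 - 907) = -1*(-1370) = 1370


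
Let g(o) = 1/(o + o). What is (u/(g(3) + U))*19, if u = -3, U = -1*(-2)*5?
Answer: -342/61 ≈ -5.6066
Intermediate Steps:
U = 10 (U = 2*5 = 10)
g(o) = 1/(2*o)
(u/(g(3) + U))*19 = (-3/((½)/3 + 10))*19 = (-3/((½)*(⅓) + 10))*19 = (-3/(⅙ + 10))*19 = (-3/(61/6))*19 = ((6/61)*(-3))*19 = -18/61*19 = -342/61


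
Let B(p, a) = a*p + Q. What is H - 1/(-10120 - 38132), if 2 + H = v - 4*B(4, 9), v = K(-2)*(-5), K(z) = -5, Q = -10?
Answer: -3908411/48252 ≈ -81.000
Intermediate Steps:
v = 25 (v = -5*(-5) = 25)
B(p, a) = -10 + a*p (B(p, a) = a*p - 10 = -10 + a*p)
H = -81 (H = -2 + (25 - 4*(-10 + 9*4)) = -2 + (25 - 4*(-10 + 36)) = -2 + (25 - 4*26) = -2 + (25 - 104) = -2 - 79 = -81)
H - 1/(-10120 - 38132) = -81 - 1/(-10120 - 38132) = -81 - 1/(-48252) = -81 - 1*(-1/48252) = -81 + 1/48252 = -3908411/48252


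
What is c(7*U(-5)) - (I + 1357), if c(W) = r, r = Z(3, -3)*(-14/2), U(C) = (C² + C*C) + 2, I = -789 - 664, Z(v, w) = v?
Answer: 75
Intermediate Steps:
I = -1453
U(C) = 2 + 2*C² (U(C) = (C² + C²) + 2 = 2*C² + 2 = 2 + 2*C²)
r = -21 (r = 3*(-14/2) = 3*(-14*½) = 3*(-7) = -21)
c(W) = -21
c(7*U(-5)) - (I + 1357) = -21 - (-1453 + 1357) = -21 - 1*(-96) = -21 + 96 = 75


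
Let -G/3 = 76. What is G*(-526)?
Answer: 119928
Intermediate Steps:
G = -228 (G = -3*76 = -228)
G*(-526) = -228*(-526) = 119928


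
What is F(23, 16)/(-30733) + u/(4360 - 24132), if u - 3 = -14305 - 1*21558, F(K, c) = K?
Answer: 275407656/151913219 ≈ 1.8129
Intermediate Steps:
u = -35860 (u = 3 + (-14305 - 1*21558) = 3 + (-14305 - 21558) = 3 - 35863 = -35860)
F(23, 16)/(-30733) + u/(4360 - 24132) = 23/(-30733) - 35860/(4360 - 24132) = 23*(-1/30733) - 35860/(-19772) = -23/30733 - 35860*(-1/19772) = -23/30733 + 8965/4943 = 275407656/151913219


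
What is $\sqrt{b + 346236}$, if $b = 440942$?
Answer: $\sqrt{787178} \approx 887.23$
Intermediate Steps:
$\sqrt{b + 346236} = \sqrt{440942 + 346236} = \sqrt{787178}$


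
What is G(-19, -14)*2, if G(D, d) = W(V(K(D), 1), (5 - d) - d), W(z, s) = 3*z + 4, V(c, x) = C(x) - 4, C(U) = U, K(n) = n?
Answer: -10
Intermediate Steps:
V(c, x) = -4 + x (V(c, x) = x - 4 = -4 + x)
W(z, s) = 4 + 3*z
G(D, d) = -5 (G(D, d) = 4 + 3*(-4 + 1) = 4 + 3*(-3) = 4 - 9 = -5)
G(-19, -14)*2 = -5*2 = -10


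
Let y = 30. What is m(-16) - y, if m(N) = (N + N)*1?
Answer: -62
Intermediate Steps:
m(N) = 2*N (m(N) = (2*N)*1 = 2*N)
m(-16) - y = 2*(-16) - 1*30 = -32 - 30 = -62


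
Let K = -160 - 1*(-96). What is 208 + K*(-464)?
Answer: 29904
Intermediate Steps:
K = -64 (K = -160 + 96 = -64)
208 + K*(-464) = 208 - 64*(-464) = 208 + 29696 = 29904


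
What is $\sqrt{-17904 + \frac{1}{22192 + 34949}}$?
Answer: $\frac{i \sqrt{6495360087587}}{19047} \approx 133.81 i$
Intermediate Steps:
$\sqrt{-17904 + \frac{1}{22192 + 34949}} = \sqrt{-17904 + \frac{1}{57141}} = \sqrt{- \frac{1023052463}{57141}} = \frac{i \sqrt{6495360087587}}{19047}$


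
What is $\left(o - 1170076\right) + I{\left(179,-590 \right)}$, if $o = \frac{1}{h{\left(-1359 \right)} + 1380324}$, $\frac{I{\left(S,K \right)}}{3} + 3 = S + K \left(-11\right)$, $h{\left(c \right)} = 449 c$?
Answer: $- \frac{885713020373}{770133} \approx -1.1501 \cdot 10^{6}$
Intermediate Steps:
$I{\left(S,K \right)} = -9 - 33 K + 3 S$ ($I{\left(S,K \right)} = -9 + 3 \left(S + K \left(-11\right)\right) = -9 + 3 \left(S - 11 K\right) = -9 - \left(- 3 S + 33 K\right) = -9 - 33 K + 3 S$)
$o = \frac{1}{770133}$ ($o = \frac{1}{449 \left(-1359\right) + 1380324} = \frac{1}{-610191 + 1380324} = \frac{1}{770133} \approx 1.2985 \cdot 10^{-6}$)
$\left(o - 1170076\right) + I{\left(179,-590 \right)} = \left(\frac{1}{770133} - 1170076\right) - -19998 = - \frac{901114140107}{770133} + \left(-9 + 19470 + 537\right) = - \frac{901114140107}{770133} + 19998 = - \frac{885713020373}{770133}$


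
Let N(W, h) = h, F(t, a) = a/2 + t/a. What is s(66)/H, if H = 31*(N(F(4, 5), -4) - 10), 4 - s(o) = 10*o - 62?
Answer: 297/217 ≈ 1.3687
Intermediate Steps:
s(o) = 66 - 10*o (s(o) = 4 - (10*o - 62) = 4 - (-62 + 10*o) = 4 + (62 - 10*o) = 66 - 10*o)
F(t, a) = a/2 + t/a (F(t, a) = a*(1/2) + t/a = a/2 + t/a)
H = -434 (H = 31*(-4 - 10) = 31*(-14) = -434)
s(66)/H = (66 - 10*66)/(-434) = (66 - 660)*(-1/434) = -594*(-1/434) = 297/217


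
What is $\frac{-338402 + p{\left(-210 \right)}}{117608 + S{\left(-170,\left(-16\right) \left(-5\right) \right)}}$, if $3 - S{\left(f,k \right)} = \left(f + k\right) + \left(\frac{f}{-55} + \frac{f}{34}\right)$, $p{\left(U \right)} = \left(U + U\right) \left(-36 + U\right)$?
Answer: $- \frac{1292951}{647366} \approx -1.9972$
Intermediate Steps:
$p{\left(U \right)} = 2 U \left(-36 + U\right)$
$S{\left(f,k \right)} = 3 - k - \frac{1891 f}{1870}$ ($S{\left(f,k \right)} = 3 - \left(\left(f + k\right) + \left(\frac{f}{-55} + \frac{f}{34}\right)\right) = 3 - \left(\left(f + k\right) + \left(f \left(- \frac{1}{55}\right) + f \frac{1}{34}\right)\right) = 3 - \left(\left(f + k\right) + \left(- \frac{f}{55} + \frac{f}{34}\right)\right) = 3 - \left(\left(f + k\right) + \frac{21 f}{1870}\right) = 3 - \left(k + \frac{1891 f}{1870}\right) = 3 - k - \frac{1891 f}{1870}$)
$\frac{-338402 + p{\left(-210 \right)}}{117608 + S{\left(-170,\left(-16\right) \left(-5\right) \right)}} = \frac{-338402 + 2 \left(-210\right) \left(-36 - 210\right)}{117608 - \left(- \frac{1924}{11} + 80\right)} = \frac{-338402 + 2 \left(-210\right) \left(-246\right)}{117608 + \left(3 - 80 + \frac{1891}{11}\right)} = \frac{-338402 + 103320}{117608 + \left(3 - 80 + \frac{1891}{11}\right)} = - \frac{235082}{117608 + \frac{1044}{11}} = - \frac{235082}{\frac{1294732}{11}} = \left(-235082\right) \frac{11}{1294732} = - \frac{1292951}{647366}$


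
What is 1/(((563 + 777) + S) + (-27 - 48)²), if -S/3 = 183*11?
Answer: 1/926 ≈ 0.0010799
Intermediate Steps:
S = -6039 (S = -549*11 = -3*2013 = -6039)
1/(((563 + 777) + S) + (-27 - 48)²) = 1/(((563 + 777) - 6039) + (-27 - 48)²) = 1/((1340 - 6039) + (-75)²) = 1/(-4699 + 5625) = 1/926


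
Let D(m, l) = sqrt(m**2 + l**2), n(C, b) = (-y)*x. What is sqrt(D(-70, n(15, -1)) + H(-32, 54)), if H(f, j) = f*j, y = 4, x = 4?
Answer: sqrt(-1728 + 2*sqrt(1289)) ≈ 40.696*I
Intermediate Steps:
n(C, b) = -16 (n(C, b) = -1*4*4 = -4*4 = -16)
D(m, l) = sqrt(l**2 + m**2)
sqrt(D(-70, n(15, -1)) + H(-32, 54)) = sqrt(sqrt((-16)**2 + (-70)**2) - 32*54) = sqrt(sqrt(256 + 4900) - 1728) = sqrt(sqrt(5156) - 1728) = sqrt(2*sqrt(1289) - 1728) = sqrt(-1728 + 2*sqrt(1289))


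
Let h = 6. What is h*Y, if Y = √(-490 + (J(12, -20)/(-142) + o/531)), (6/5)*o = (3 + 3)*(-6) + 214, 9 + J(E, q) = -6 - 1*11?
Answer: 2*I*√695811742122/12567 ≈ 132.75*I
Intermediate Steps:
J(E, q) = -26 (J(E, q) = -9 + (-6 - 1*11) = -9 + (-6 - 11) = -9 - 17 = -26)
o = 445/3 (o = 5*((3 + 3)*(-6) + 214)/6 = 5*(6*(-6) + 214)/6 = 5*(-36 + 214)/6 = (⅚)*178 = 445/3 ≈ 148.33)
Y = I*√695811742122/37701 (Y = √(-490 + (-26/(-142) + (445/3)/531)) = √(-490 + (-26*(-1/142) + (445/3)*(1/531))) = √(-490 + (13/71 + 445/1593)) = √(-490 + 52304/113103) = √(-55368166/113103) = I*√695811742122/37701 ≈ 22.125*I)
h*Y = 6*(I*√695811742122/37701) = 2*I*√695811742122/12567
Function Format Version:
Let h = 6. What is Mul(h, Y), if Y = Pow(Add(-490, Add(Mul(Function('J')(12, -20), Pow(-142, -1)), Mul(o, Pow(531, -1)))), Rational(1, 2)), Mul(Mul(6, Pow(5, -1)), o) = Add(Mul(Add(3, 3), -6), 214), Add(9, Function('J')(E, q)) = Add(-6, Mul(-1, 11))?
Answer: Mul(Rational(2, 12567), I, Pow(695811742122, Rational(1, 2))) ≈ Mul(132.75, I)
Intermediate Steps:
Function('J')(E, q) = -26 (Function('J')(E, q) = Add(-9, Add(-6, Mul(-1, 11))) = Add(-9, Add(-6, -11)) = Add(-9, -17) = -26)
o = Rational(445, 3) (o = Mul(Rational(5, 6), Add(Mul(Add(3, 3), -6), 214)) = Mul(Rational(5, 6), Add(Mul(6, -6), 214)) = Mul(Rational(5, 6), Add(-36, 214)) = Mul(Rational(5, 6), 178) = Rational(445, 3) ≈ 148.33)
Y = Mul(Rational(1, 37701), I, Pow(695811742122, Rational(1, 2))) (Y = Pow(Add(-490, Add(Mul(-26, Pow(-142, -1)), Mul(Rational(445, 3), Pow(531, -1)))), Rational(1, 2)) = Pow(Add(-490, Add(Mul(-26, Rational(-1, 142)), Mul(Rational(445, 3), Rational(1, 531)))), Rational(1, 2)) = Pow(Add(-490, Add(Rational(13, 71), Rational(445, 1593))), Rational(1, 2)) = Pow(Add(-490, Rational(52304, 113103)), Rational(1, 2)) = Pow(Rational(-55368166, 113103), Rational(1, 2)) = Mul(Rational(1, 37701), I, Pow(695811742122, Rational(1, 2))) ≈ Mul(22.125, I))
Mul(h, Y) = Mul(6, Mul(Rational(1, 37701), I, Pow(695811742122, Rational(1, 2)))) = Mul(Rational(2, 12567), I, Pow(695811742122, Rational(1, 2)))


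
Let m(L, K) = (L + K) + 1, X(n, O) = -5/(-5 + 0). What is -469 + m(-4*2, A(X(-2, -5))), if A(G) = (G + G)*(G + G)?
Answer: -472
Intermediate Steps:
X(n, O) = 1 (X(n, O) = -5/(-5) = -5*(-⅕) = 1)
A(G) = 4*G² (A(G) = (2*G)*(2*G) = 4*G²)
m(L, K) = 1 + K + L (m(L, K) = (K + L) + 1 = 1 + K + L)
-469 + m(-4*2, A(X(-2, -5))) = -469 + (1 + 4*1² - 4*2) = -469 + (1 + 4*1 - 8) = -469 + (1 + 4 - 8) = -469 - 3 = -472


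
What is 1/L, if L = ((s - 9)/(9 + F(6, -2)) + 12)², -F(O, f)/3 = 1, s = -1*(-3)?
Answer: 1/121 ≈ 0.0082645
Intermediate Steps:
s = 3
F(O, f) = -3 (F(O, f) = -3*1 = -3)
L = 121 (L = ((3 - 9)/(9 - 3) + 12)² = (-6/6 + 12)² = (-6*⅙ + 12)² = (-1 + 12)² = 11² = 121)
1/L = 1/121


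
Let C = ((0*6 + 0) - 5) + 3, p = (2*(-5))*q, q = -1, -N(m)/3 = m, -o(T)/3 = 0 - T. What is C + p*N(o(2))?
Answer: -182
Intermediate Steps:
o(T) = 3*T (o(T) = -3*(0 - T) = -(-3)*T = 3*T)
N(m) = -3*m
p = 10 (p = (2*(-5))*(-1) = -10*(-1) = 10)
C = -2 (C = ((0 + 0) - 5) + 3 = (0 - 5) + 3 = -5 + 3 = -2)
C + p*N(o(2)) = -2 + 10*(-9*2) = -2 + 10*(-3*6) = -2 + 10*(-18) = -2 - 180 = -182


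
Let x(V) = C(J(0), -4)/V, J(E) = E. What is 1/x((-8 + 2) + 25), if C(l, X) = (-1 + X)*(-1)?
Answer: 19/5 ≈ 3.8000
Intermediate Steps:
C(l, X) = 1 - X
x(V) = 5/V (x(V) = (1 - 1*(-4))/V = (1 + 4)/V = 5/V)
1/x((-8 + 2) + 25) = 1/(5/((-8 + 2) + 25)) = 1/(5/(-6 + 25)) = 1/(5/19) = 19/5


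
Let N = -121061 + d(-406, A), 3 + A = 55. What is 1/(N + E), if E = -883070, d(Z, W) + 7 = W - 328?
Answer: -1/1004414 ≈ -9.9561e-7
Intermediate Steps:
A = 52 (A = -3 + 55 = 52)
d(Z, W) = -335 + W (d(Z, W) = -7 + (W - 328) = -7 + (-328 + W) = -335 + W)
N = -121344 (N = -121061 + (-335 + 52) = -121061 - 283 = -121344)
1/(N + E) = 1/(-121344 - 883070) = 1/(-1004414) = -1/1004414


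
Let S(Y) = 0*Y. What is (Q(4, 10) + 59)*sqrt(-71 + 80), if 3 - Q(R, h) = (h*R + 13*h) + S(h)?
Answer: -324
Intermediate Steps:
S(Y) = 0
Q(R, h) = 3 - 13*h - R*h (Q(R, h) = 3 - ((h*R + 13*h) + 0) = 3 - ((R*h + 13*h) + 0) = 3 - ((13*h + R*h) + 0) = 3 - (13*h + R*h) = 3 + (-13*h - R*h) = 3 - 13*h - R*h)
(Q(4, 10) + 59)*sqrt(-71 + 80) = ((3 - 13*10 - 1*4*10) + 59)*sqrt(-71 + 80) = ((3 - 130 - 40) + 59)*sqrt(9) = (-167 + 59)*3 = -108*3 = -324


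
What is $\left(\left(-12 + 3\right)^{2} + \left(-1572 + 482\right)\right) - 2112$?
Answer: $-3121$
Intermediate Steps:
$\left(\left(-12 + 3\right)^{2} + \left(-1572 + 482\right)\right) - 2112 = \left(\left(-9\right)^{2} - 1090\right) - 2112 = \left(81 - 1090\right) - 2112 = -1009 - 2112 = -3121$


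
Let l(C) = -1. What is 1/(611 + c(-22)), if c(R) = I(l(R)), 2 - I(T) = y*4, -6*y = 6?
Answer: 1/617 ≈ 0.0016207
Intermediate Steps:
y = -1 (y = -⅙*6 = -1)
I(T) = 6 (I(T) = 2 - (-1)*4 = 2 - 1*(-4) = 2 + 4 = 6)
c(R) = 6
1/(611 + c(-22)) = 1/(611 + 6) = 1/617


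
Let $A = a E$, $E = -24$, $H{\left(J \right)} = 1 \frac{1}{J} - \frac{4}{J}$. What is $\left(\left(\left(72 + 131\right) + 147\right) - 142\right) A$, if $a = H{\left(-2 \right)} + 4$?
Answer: $-27456$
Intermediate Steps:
$H{\left(J \right)} = - \frac{3}{J}$ ($H{\left(J \right)} = \frac{1}{J} - \frac{4}{J} = - \frac{3}{J}$)
$a = \frac{11}{2}$ ($a = - \frac{3}{-2} + 4 = \left(-3\right) \left(- \frac{1}{2}\right) + 4 = \frac{3}{2} + 4 = \frac{11}{2} \approx 5.5$)
$A = -132$ ($A = \frac{11}{2} \left(-24\right) = -132$)
$\left(\left(\left(72 + 131\right) + 147\right) - 142\right) A = \left(\left(\left(72 + 131\right) + 147\right) - 142\right) \left(-132\right) = \left(\left(203 + 147\right) - 142\right) \left(-132\right) = \left(350 - 142\right) \left(-132\right) = 208 \left(-132\right) = -27456$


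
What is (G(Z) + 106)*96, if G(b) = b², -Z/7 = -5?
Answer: 127776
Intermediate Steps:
Z = 35 (Z = -7*(-5) = 35)
(G(Z) + 106)*96 = (35² + 106)*96 = (1225 + 106)*96 = 1331*96 = 127776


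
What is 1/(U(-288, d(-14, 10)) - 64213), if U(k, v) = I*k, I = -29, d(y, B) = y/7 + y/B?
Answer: -1/55861 ≈ -1.7902e-5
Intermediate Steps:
d(y, B) = y/7 + y/B (d(y, B) = y*(1/7) + y/B = y/7 + y/B)
U(k, v) = -29*k
1/(U(-288, d(-14, 10)) - 64213) = 1/(-29*(-288) - 64213) = 1/(8352 - 64213) = 1/(-55861) = -1/55861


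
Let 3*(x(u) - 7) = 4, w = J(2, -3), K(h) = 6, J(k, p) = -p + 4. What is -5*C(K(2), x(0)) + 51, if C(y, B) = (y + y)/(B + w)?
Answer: 1083/23 ≈ 47.087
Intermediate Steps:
J(k, p) = 4 - p
w = 7 (w = 4 - 1*(-3) = 4 + 3 = 7)
x(u) = 25/3 (x(u) = 7 + (1/3)*4 = 7 + 4/3 = 25/3)
C(y, B) = 2*y/(7 + B) (C(y, B) = (y + y)/(B + 7) = (2*y)/(7 + B) = 2*y/(7 + B))
-5*C(K(2), x(0)) + 51 = -10*6/(7 + 25/3) + 51 = -10*6/46/3 + 51 = -10*6*3/46 + 51 = -5*18/23 + 51 = -90/23 + 51 = 1083/23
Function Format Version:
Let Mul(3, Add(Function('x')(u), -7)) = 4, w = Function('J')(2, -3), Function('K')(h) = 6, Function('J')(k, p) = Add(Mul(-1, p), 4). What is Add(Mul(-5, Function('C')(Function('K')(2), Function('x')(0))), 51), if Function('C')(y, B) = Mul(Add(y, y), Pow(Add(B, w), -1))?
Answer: Rational(1083, 23) ≈ 47.087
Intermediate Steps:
Function('J')(k, p) = Add(4, Mul(-1, p))
w = 7 (w = Add(4, Mul(-1, -3)) = Add(4, 3) = 7)
Function('x')(u) = Rational(25, 3) (Function('x')(u) = Add(7, Mul(Rational(1, 3), 4)) = Add(7, Rational(4, 3)) = Rational(25, 3))
Function('C')(y, B) = Mul(2, y, Pow(Add(7, B), -1)) (Function('C')(y, B) = Mul(Add(y, y), Pow(Add(B, 7), -1)) = Mul(Mul(2, y), Pow(Add(7, B), -1)) = Mul(2, y, Pow(Add(7, B), -1)))
Add(Mul(-5, Function('C')(Function('K')(2), Function('x')(0))), 51) = Add(Mul(-5, Mul(2, 6, Pow(Add(7, Rational(25, 3)), -1))), 51) = Add(Mul(-5, Mul(2, 6, Pow(Rational(46, 3), -1))), 51) = Add(Mul(-5, Mul(2, 6, Rational(3, 46))), 51) = Add(Mul(-5, Rational(18, 23)), 51) = Add(Rational(-90, 23), 51) = Rational(1083, 23)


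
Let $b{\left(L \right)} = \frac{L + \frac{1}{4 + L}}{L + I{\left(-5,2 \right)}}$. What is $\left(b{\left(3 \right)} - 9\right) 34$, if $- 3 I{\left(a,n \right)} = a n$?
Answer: $- \frac{38454}{133} \approx -289.13$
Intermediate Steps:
$I{\left(a,n \right)} = - \frac{a n}{3}$
$b{\left(L \right)} = \frac{L + \frac{1}{4 + L}}{\frac{10}{3} + L}$ ($b{\left(L \right)} = \frac{L + \frac{1}{4 + L}}{L - \left(- \frac{5}{3}\right) 2} = \frac{L + \frac{1}{4 + L}}{L + \frac{10}{3}} = \frac{L + \frac{1}{4 + L}}{\frac{10}{3} + L}$)
$\left(b{\left(3 \right)} - 9\right) 34 = \left(\frac{3 \left(1 + 3^{2} + 4 \cdot 3\right)}{40 + 3 \cdot 3^{2} + 22 \cdot 3} - 9\right) 34 = \left(\frac{3 \left(1 + 9 + 12\right)}{40 + 3 \cdot 9 + 66} - 9\right) 34 = \left(3 \frac{1}{40 + 27 + 66} \cdot 22 - 9\right) 34 = \left(3 \cdot \frac{1}{133} \cdot 22 - 9\right) 34 = \left(\frac{66}{133} - 9\right) 34 = \left(- \frac{1131}{133}\right) 34 = - \frac{38454}{133}$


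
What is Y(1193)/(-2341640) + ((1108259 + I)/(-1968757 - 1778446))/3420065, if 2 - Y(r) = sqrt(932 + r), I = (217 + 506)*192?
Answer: -2855155635939/3000970382961453980 + sqrt(85)/468328 ≈ 1.8735e-5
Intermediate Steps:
I = 138816 (I = 723*192 = 138816)
Y(r) = 2 - sqrt(932 + r)
Y(1193)/(-2341640) + ((1108259 + I)/(-1968757 - 1778446))/3420065 = (2 - sqrt(932 + 1193))/(-2341640) + ((1108259 + 138816)/(-1968757 - 1778446))/3420065 = (2 - sqrt(2125))*(-1/2341640) + (1247075/(-3747203))*(1/3420065) = (2 - 5*sqrt(85))*(-1/2341640) + (1247075*(-1/3747203))*(1/3420065) = (2 - 5*sqrt(85))*(-1/2341640) - 1247075/3747203*1/3420065 = (-1/1170820 + sqrt(85)/468328) - 249415/2563135565639 = -2855155635939/3000970382961453980 + sqrt(85)/468328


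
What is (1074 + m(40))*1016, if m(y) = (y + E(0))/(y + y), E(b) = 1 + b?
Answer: 10917047/10 ≈ 1.0917e+6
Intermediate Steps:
m(y) = (1 + y)/(2*y) (m(y) = (y + (1 + 0))/(y + y) = (y + 1)/((2*y)) = (1 + y)*(1/(2*y)) = (1 + y)/(2*y))
(1074 + m(40))*1016 = (1074 + (1/2)*(1 + 40)/40)*1016 = (1074 + (1/2)*(1/40)*41)*1016 = (1074 + 41/80)*1016 = (85961/80)*1016 = 10917047/10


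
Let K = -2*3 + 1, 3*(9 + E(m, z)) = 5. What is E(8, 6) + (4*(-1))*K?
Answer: 38/3 ≈ 12.667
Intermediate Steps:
E(m, z) = -22/3 (E(m, z) = -9 + (⅓)*5 = -9 + 5/3 = -22/3)
K = -5 (K = -6 + 1 = -5)
E(8, 6) + (4*(-1))*K = -22/3 + (4*(-1))*(-5) = -22/3 - 4*(-5) = -22/3 + 20 = 38/3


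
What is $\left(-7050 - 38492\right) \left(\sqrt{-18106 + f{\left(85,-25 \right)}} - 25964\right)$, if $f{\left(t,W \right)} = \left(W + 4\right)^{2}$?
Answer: $1182452488 - 45542 i \sqrt{17665} \approx 1.1825 \cdot 10^{9} - 6.053 \cdot 10^{6} i$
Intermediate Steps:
$f{\left(t,W \right)} = \left(4 + W\right)^{2}$
$\left(-7050 - 38492\right) \left(\sqrt{-18106 + f{\left(85,-25 \right)}} - 25964\right) = \left(-7050 - 38492\right) \left(\sqrt{-18106 + \left(4 - 25\right)^{2}} - 25964\right) = - 45542 \left(\sqrt{-18106 + \left(-21\right)^{2}} - 25964\right) = - 45542 \left(\sqrt{-18106 + 441} - 25964\right) = - 45542 \left(\sqrt{-17665} - 25964\right) = - 45542 \left(i \sqrt{17665} - 25964\right) = - 45542 \left(-25964 + i \sqrt{17665}\right) = 1182452488 - 45542 i \sqrt{17665}$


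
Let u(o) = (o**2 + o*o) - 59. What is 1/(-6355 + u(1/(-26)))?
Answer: -338/2167931 ≈ -0.00015591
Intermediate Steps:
u(o) = -59 + 2*o**2 (u(o) = (o**2 + o**2) - 59 = 2*o**2 - 59 = -59 + 2*o**2)
1/(-6355 + u(1/(-26))) = 1/(-6355 + (-59 + 2*(1/(-26))**2)) = 1/(-6355 + (-59 + 2*(-1/26)**2)) = 1/(-6355 + (-59 + 2*(1/676))) = 1/(-6355 + (-59 + 1/338)) = 1/(-6355 - 19941/338) = 1/(-2167931/338) = -338/2167931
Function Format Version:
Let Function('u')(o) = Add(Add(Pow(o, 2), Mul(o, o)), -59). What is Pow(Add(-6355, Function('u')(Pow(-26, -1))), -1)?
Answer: Rational(-338, 2167931) ≈ -0.00015591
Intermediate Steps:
Function('u')(o) = Add(-59, Mul(2, Pow(o, 2))) (Function('u')(o) = Add(Add(Pow(o, 2), Pow(o, 2)), -59) = Add(Mul(2, Pow(o, 2)), -59) = Add(-59, Mul(2, Pow(o, 2))))
Pow(Add(-6355, Function('u')(Pow(-26, -1))), -1) = Pow(Add(-6355, Add(-59, Mul(2, Pow(Pow(-26, -1), 2)))), -1) = Pow(Add(-6355, Add(-59, Mul(2, Pow(Rational(-1, 26), 2)))), -1) = Pow(Add(-6355, Add(-59, Mul(2, Rational(1, 676)))), -1) = Pow(Add(-6355, Add(-59, Rational(1, 338))), -1) = Pow(Add(-6355, Rational(-19941, 338)), -1) = Pow(Rational(-2167931, 338), -1) = Rational(-338, 2167931)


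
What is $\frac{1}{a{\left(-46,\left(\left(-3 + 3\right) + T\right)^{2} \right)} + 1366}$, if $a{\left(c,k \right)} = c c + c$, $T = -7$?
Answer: $\frac{1}{3436} \approx 0.00029104$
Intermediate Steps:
$a{\left(c,k \right)} = c + c^{2}$ ($a{\left(c,k \right)} = c^{2} + c = c + c^{2}$)
$\frac{1}{a{\left(-46,\left(\left(-3 + 3\right) + T\right)^{2} \right)} + 1366} = \frac{1}{- 46 \left(1 - 46\right) + 1366} = \frac{1}{\left(-46\right) \left(-45\right) + 1366} = \frac{1}{2070 + 1366} = \frac{1}{3436}$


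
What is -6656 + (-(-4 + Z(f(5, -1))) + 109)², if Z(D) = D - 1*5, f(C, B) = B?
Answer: 7505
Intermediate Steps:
Z(D) = -5 + D (Z(D) = D - 5 = -5 + D)
-6656 + (-(-4 + Z(f(5, -1))) + 109)² = -6656 + (-(-4 + (-5 - 1)) + 109)² = -6656 + (-(-4 - 6) + 109)² = -6656 + (-1*(-10) + 109)² = -6656 + (10 + 109)² = -6656 + 119² = -6656 + 14161 = 7505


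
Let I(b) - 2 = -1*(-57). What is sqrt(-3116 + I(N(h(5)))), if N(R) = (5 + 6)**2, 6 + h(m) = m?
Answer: I*sqrt(3057) ≈ 55.29*I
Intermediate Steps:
h(m) = -6 + m
N(R) = 121 (N(R) = 11**2 = 121)
I(b) = 59 (I(b) = 2 - 1*(-57) = 2 + 57 = 59)
sqrt(-3116 + I(N(h(5)))) = sqrt(-3116 + 59) = sqrt(-3057) = I*sqrt(3057)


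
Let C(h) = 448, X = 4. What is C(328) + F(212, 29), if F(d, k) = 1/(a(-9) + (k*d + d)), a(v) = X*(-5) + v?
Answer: 2836289/6331 ≈ 448.00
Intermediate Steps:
a(v) = -20 + v (a(v) = 4*(-5) + v = -20 + v)
F(d, k) = 1/(-29 + d + d*k) (F(d, k) = 1/((-20 - 9) + (k*d + d)) = 1/(-29 + (d*k + d)) = 1/(-29 + (d + d*k)) = 1/(-29 + d + d*k))
C(328) + F(212, 29) = 448 + 1/(-29 + 212 + 212*29) = 448 + 1/(-29 + 212 + 6148) = 448 + 1/6331 = 2836289/6331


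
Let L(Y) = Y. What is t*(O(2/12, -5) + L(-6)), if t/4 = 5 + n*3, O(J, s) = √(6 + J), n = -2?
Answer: 24 - 2*√222/3 ≈ 14.067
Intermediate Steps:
t = -4 (t = 4*(5 - 2*3) = 4*(5 - 6) = 4*(-1) = -4)
t*(O(2/12, -5) + L(-6)) = -4*(√(6 + 2/12) - 6) = -4*(√(6 + 2*(1/12)) - 6) = -4*(√(6 + ⅙) - 6) = -4*(√(37/6) - 6) = -4*(√222/6 - 6) = -4*(-6 + √222/6) = 24 - 2*√222/3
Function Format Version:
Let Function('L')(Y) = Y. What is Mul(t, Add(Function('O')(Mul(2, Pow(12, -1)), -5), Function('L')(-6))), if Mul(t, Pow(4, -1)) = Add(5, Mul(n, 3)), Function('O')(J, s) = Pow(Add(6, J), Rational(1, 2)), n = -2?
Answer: Add(24, Mul(Rational(-2, 3), Pow(222, Rational(1, 2)))) ≈ 14.067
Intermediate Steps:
t = -4 (t = Mul(4, Add(5, Mul(-2, 3))) = Mul(4, Add(5, -6)) = Mul(4, -1) = -4)
Mul(t, Add(Function('O')(Mul(2, Pow(12, -1)), -5), Function('L')(-6))) = Mul(-4, Add(Pow(Add(6, Mul(2, Pow(12, -1))), Rational(1, 2)), -6)) = Mul(-4, Add(Pow(Add(6, Mul(2, Rational(1, 12))), Rational(1, 2)), -6)) = Mul(-4, Add(Pow(Add(6, Rational(1, 6)), Rational(1, 2)), -6)) = Mul(-4, Add(Pow(Rational(37, 6), Rational(1, 2)), -6)) = Mul(-4, Add(Mul(Rational(1, 6), Pow(222, Rational(1, 2))), -6)) = Mul(-4, Add(-6, Mul(Rational(1, 6), Pow(222, Rational(1, 2))))) = Add(24, Mul(Rational(-2, 3), Pow(222, Rational(1, 2))))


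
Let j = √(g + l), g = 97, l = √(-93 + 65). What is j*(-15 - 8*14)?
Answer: -127*√(97 + 2*I*√7) ≈ -1251.3 - 34.104*I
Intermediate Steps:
l = 2*I*√7 (l = √(-28) = 2*I*√7 ≈ 5.2915*I)
j = √(97 + 2*I*√7) ≈ 9.8525 + 0.26854*I
j*(-15 - 8*14) = √(97 + 2*I*√7)*(-15 - 8*14) = √(97 + 2*I*√7)*(-15 - 112) = √(97 + 2*I*√7)*(-127) = -127*√(97 + 2*I*√7)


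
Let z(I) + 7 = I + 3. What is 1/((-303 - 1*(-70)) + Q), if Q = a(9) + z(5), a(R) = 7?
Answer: -1/225 ≈ -0.0044444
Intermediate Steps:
z(I) = -4 + I (z(I) = -7 + (I + 3) = -7 + (3 + I) = -4 + I)
Q = 8 (Q = 7 + (-4 + 5) = 7 + 1 = 8)
1/((-303 - 1*(-70)) + Q) = 1/((-303 - 1*(-70)) + 8) = 1/((-303 + 70) + 8) = 1/(-233 + 8) = 1/(-225) = -1/225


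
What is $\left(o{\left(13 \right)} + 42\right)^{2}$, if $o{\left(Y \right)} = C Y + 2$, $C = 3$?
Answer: $6889$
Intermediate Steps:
$o{\left(Y \right)} = 2 + 3 Y$ ($o{\left(Y \right)} = 3 Y + 2 = 2 + 3 Y$)
$\left(o{\left(13 \right)} + 42\right)^{2} = \left(\left(2 + 3 \cdot 13\right) + 42\right)^{2} = \left(\left(2 + 39\right) + 42\right)^{2} = \left(41 + 42\right)^{2} = 83^{2} = 6889$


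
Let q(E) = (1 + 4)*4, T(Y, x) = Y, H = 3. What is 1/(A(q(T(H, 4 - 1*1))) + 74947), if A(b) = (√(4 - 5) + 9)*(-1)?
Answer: 74938/5615703845 + I/5615703845 ≈ 1.3344e-5 + 1.7807e-10*I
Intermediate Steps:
q(E) = 20 (q(E) = 5*4 = 20)
A(b) = -9 - I (A(b) = (√(-1) + 9)*(-1) = (I + 9)*(-1) = (9 + I)*(-1) = -9 - I)
1/(A(q(T(H, 4 - 1*1))) + 74947) = 1/((-9 - I) + 74947) = 1/(74938 - I) = (74938 + I)/5615703845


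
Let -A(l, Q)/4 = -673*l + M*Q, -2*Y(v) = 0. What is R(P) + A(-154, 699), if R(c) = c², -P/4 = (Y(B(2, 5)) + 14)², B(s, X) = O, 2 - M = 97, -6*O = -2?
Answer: 465708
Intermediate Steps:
O = ⅓ (O = -⅙*(-2) = ⅓ ≈ 0.33333)
M = -95 (M = 2 - 1*97 = 2 - 97 = -95)
B(s, X) = ⅓
Y(v) = 0 (Y(v) = -½*0 = 0)
A(l, Q) = 380*Q + 2692*l (A(l, Q) = -4*(-673*l - 95*Q) = 380*Q + 2692*l)
P = -784 (P = -4*(0 + 14)² = -4*14² = -4*196 = -784)
R(P) + A(-154, 699) = (-784)² + (380*699 + 2692*(-154)) = 614656 + (265620 - 414568) = 614656 - 148948 = 465708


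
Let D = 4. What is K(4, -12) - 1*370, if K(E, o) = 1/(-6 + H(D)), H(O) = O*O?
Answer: -3699/10 ≈ -369.90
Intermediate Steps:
H(O) = O**2
K(E, o) = 1/10 (K(E, o) = 1/(-6 + 4**2) = 1/(-6 + 16) = 1/10)
K(4, -12) - 1*370 = 1/10 - 1*370 = 1/10 - 370 = -3699/10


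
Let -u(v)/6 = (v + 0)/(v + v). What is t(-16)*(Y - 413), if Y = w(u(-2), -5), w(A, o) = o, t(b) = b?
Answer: 6688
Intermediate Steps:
u(v) = -3 (u(v) = -6*(v + 0)/(v + v) = -6*v/(2*v) = -6*v*1/(2*v) = -6*1/2 = -3)
Y = -5
t(-16)*(Y - 413) = -16*(-5 - 413) = -16*(-418) = 6688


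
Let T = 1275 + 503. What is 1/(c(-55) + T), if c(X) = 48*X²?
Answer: 1/146978 ≈ 6.8037e-6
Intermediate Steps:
T = 1778
1/(c(-55) + T) = 1/(48*(-55)² + 1778) = 1/(48*3025 + 1778) = 1/(145200 + 1778) = 1/146978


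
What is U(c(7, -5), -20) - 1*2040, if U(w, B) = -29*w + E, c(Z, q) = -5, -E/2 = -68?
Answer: -1759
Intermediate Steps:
E = 136 (E = -2*(-68) = 136)
U(w, B) = 136 - 29*w (U(w, B) = -29*w + 136 = 136 - 29*w)
U(c(7, -5), -20) - 1*2040 = (136 - 29*(-5)) - 1*2040 = (136 + 145) - 2040 = 281 - 2040 = -1759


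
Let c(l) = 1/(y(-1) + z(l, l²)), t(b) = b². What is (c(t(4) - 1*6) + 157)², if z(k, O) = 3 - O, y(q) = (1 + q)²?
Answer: 231891984/9409 ≈ 24646.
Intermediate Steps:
c(l) = 1/(3 - l²) (c(l) = 1/((1 - 1)² + (3 - l²)) = 1/(0² + (3 - l²)) = 1/(0 + (3 - l²)) = 1/(3 - l²))
(c(t(4) - 1*6) + 157)² = (1/(3 - (4² - 1*6)²) + 157)² = (1/(3 - (16 - 6)²) + 157)² = (1/(3 - 1*10²) + 157)² = (1/(3 - 1*100) + 157)² = (1/(3 - 100) + 157)² = (1/(-97) + 157)² = (-1/97 + 157)² = (15228/97)² = 231891984/9409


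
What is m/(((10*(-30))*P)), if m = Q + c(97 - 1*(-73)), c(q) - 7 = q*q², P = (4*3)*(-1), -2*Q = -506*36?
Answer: 328141/240 ≈ 1367.3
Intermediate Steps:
Q = 9108 (Q = -(-253)*36 = -½*(-18216) = 9108)
P = -12 (P = 12*(-1) = -12)
c(q) = 7 + q³ (c(q) = 7 + q*q² = 7 + q³)
m = 4922115 (m = 9108 + (7 + (97 - 1*(-73))³) = 9108 + (7 + (97 + 73)³) = 9108 + (7 + 170³) = 9108 + (7 + 4913000) = 9108 + 4913007 = 4922115)
m/(((10*(-30))*P)) = 4922115/(((10*(-30))*(-12))) = 4922115/((-300*(-12))) = 4922115/3600 = 4922115*(1/3600) = 328141/240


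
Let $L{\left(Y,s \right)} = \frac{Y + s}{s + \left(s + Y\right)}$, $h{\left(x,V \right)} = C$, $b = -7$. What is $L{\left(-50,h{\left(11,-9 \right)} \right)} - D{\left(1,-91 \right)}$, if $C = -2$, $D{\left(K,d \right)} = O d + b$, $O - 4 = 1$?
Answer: $\frac{12500}{27} \approx 462.96$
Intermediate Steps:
$O = 5$ ($O = 4 + 1 = 5$)
$D{\left(K,d \right)} = -7 + 5 d$ ($D{\left(K,d \right)} = 5 d - 7 = -7 + 5 d$)
$h{\left(x,V \right)} = -2$
$L{\left(Y,s \right)} = \frac{Y + s}{Y + 2 s}$ ($L{\left(Y,s \right)} = \frac{Y + s}{s + \left(Y + s\right)} = \frac{Y + s}{Y + 2 s}$)
$L{\left(-50,h{\left(11,-9 \right)} \right)} - D{\left(1,-91 \right)} = \frac{-50 - 2}{-50 + 2 \left(-2\right)} - \left(-7 + 5 \left(-91\right)\right) = \frac{1}{-50 - 4} \left(-52\right) - \left(-7 - 455\right) = \frac{1}{-54} \left(-52\right) - -462 = \left(- \frac{1}{54}\right) \left(-52\right) + 462 = \frac{26}{27} + 462 = \frac{12500}{27}$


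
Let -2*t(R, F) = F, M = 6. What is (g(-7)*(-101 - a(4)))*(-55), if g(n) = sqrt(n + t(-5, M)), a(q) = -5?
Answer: 5280*I*sqrt(10) ≈ 16697.0*I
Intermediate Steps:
t(R, F) = -F/2
g(n) = sqrt(-3 + n) (g(n) = sqrt(n - 1/2*6) = sqrt(n - 3) = sqrt(-3 + n))
(g(-7)*(-101 - a(4)))*(-55) = (sqrt(-3 - 7)*(-101 - 1*(-5)))*(-55) = (sqrt(-10)*(-101 + 5))*(-55) = ((I*sqrt(10))*(-96))*(-55) = -96*I*sqrt(10)*(-55) = 5280*I*sqrt(10)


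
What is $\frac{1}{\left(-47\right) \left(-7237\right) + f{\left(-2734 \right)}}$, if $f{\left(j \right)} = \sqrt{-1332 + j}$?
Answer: $\frac{340139}{115694543387} - \frac{i \sqrt{4066}}{115694543387} \approx 2.94 \cdot 10^{-6} - 5.5115 \cdot 10^{-10} i$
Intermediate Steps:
$\frac{1}{\left(-47\right) \left(-7237\right) + f{\left(-2734 \right)}} = \frac{1}{\left(-47\right) \left(-7237\right) + \sqrt{-1332 - 2734}} = \frac{1}{340139 + \sqrt{-4066}} = \frac{1}{340139 + i \sqrt{4066}}$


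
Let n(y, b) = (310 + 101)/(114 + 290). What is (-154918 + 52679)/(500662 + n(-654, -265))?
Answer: -41304556/202267859 ≈ -0.20421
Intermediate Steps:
n(y, b) = 411/404
(-154918 + 52679)/(500662 + n(-654, -265)) = (-154918 + 52679)/(500662 + 411/404) = -102239/202267859/404 = -102239*404/202267859 = -41304556/202267859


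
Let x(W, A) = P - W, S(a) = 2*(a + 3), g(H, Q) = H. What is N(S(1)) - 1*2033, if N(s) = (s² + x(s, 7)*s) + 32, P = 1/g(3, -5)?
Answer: -5995/3 ≈ -1998.3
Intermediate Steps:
P = ⅓ (P = 1/3 = ⅓ ≈ 0.33333)
S(a) = 6 + 2*a (S(a) = 2*(3 + a) = 6 + 2*a)
x(W, A) = ⅓ - W
N(s) = 32 + s² + s*(⅓ - s) (N(s) = (s² + (⅓ - s)*s) + 32 = (s² + s*(⅓ - s)) + 32 = 32 + s² + s*(⅓ - s))
N(S(1)) - 1*2033 = (32 + (6 + 2*1)/3) - 1*2033 = (32 + (6 + 2)/3) - 2033 = (32 + (⅓)*8) - 2033 = (32 + 8/3) - 2033 = 104/3 - 2033 = -5995/3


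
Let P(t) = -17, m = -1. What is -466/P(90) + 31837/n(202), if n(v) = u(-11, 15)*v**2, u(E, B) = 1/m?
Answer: 18473435/693668 ≈ 26.632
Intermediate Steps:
u(E, B) = -1 (u(E, B) = 1/(-1) = -1)
n(v) = -v**2
-466/P(90) + 31837/n(202) = -466/(-17) + 31837/((-1*202**2)) = -466*(-1/17) + 31837/((-1*40804)) = 466/17 + 31837/(-40804) = 466/17 + 31837*(-1/40804) = 466/17 - 31837/40804 = 18473435/693668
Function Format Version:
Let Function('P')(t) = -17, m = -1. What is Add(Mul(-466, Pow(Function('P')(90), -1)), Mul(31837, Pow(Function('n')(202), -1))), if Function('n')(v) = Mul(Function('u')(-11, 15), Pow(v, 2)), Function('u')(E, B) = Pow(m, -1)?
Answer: Rational(18473435, 693668) ≈ 26.632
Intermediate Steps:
Function('u')(E, B) = -1 (Function('u')(E, B) = Pow(-1, -1) = -1)
Function('n')(v) = Mul(-1, Pow(v, 2))
Add(Mul(-466, Pow(Function('P')(90), -1)), Mul(31837, Pow(Function('n')(202), -1))) = Add(Mul(-466, Pow(-17, -1)), Mul(31837, Pow(Mul(-1, Pow(202, 2)), -1))) = Add(Mul(-466, Rational(-1, 17)), Mul(31837, Pow(Mul(-1, 40804), -1))) = Add(Rational(466, 17), Mul(31837, Pow(-40804, -1))) = Add(Rational(466, 17), Mul(31837, Rational(-1, 40804))) = Add(Rational(466, 17), Rational(-31837, 40804)) = Rational(18473435, 693668)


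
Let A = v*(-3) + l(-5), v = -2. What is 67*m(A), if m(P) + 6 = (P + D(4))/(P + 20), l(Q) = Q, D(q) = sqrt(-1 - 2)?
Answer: -8375/21 + 67*I*sqrt(3)/21 ≈ -398.81 + 5.5261*I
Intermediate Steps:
D(q) = I*sqrt(3) (D(q) = sqrt(-3) = I*sqrt(3))
A = 1 (A = -2*(-3) - 5 = 6 - 5 = 1)
m(P) = -6 + (P + I*sqrt(3))/(20 + P) (m(P) = -6 + (P + I*sqrt(3))/(P + 20) = -6 + (P + I*sqrt(3))/(20 + P))
67*m(A) = 67*((-120 - 5*1 + I*sqrt(3))/(20 + 1)) = 67*((-120 - 5 + I*sqrt(3))/21) = 67*((-125 + I*sqrt(3))/21) = 67*(-125/21 + I*sqrt(3)/21) = -8375/21 + 67*I*sqrt(3)/21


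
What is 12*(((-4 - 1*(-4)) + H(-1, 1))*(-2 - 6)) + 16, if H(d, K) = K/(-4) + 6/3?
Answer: -152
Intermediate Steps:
H(d, K) = 2 - K/4 (H(d, K) = K*(-¼) + 6*(⅓) = -K/4 + 2 = 2 - K/4)
12*(((-4 - 1*(-4)) + H(-1, 1))*(-2 - 6)) + 16 = 12*(((-4 - 1*(-4)) + (2 - ¼*1))*(-2 - 6)) + 16 = 12*(((-4 + 4) + (2 - ¼))*(-8)) + 16 = 12*((0 + 7/4)*(-8)) + 16 = 12*((7/4)*(-8)) + 16 = 12*(-14) + 16 = -168 + 16 = -152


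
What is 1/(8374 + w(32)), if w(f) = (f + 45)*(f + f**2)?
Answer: 1/89686 ≈ 1.1150e-5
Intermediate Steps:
w(f) = (45 + f)*(f + f**2)
1/(8374 + w(32)) = 1/(8374 + 32*(45 + 32**2 + 46*32)) = 1/(8374 + 32*(45 + 1024 + 1472)) = 1/(8374 + 32*2541) = 1/(8374 + 81312) = 1/89686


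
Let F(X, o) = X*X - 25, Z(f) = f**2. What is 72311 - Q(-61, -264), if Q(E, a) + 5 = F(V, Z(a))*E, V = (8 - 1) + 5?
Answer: 79575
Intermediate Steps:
V = 12 (V = 7 + 5 = 12)
F(X, o) = -25 + X**2 (F(X, o) = X**2 - 25 = -25 + X**2)
Q(E, a) = -5 + 119*E (Q(E, a) = -5 + (-25 + 12**2)*E = -5 + (-25 + 144)*E = -5 + 119*E)
72311 - Q(-61, -264) = 72311 - (-5 + 119*(-61)) = 72311 - (-5 - 7259) = 72311 - 1*(-7264) = 72311 + 7264 = 79575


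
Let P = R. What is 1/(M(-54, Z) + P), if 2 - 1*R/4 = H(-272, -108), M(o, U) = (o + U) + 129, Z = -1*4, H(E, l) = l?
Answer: 1/511 ≈ 0.0019569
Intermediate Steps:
Z = -4
M(o, U) = 129 + U + o (M(o, U) = (U + o) + 129 = 129 + U + o)
R = 440 (R = 8 - 4*(-108) = 8 + 432 = 440)
P = 440
1/(M(-54, Z) + P) = 1/((129 - 4 - 54) + 440) = 1/(71 + 440) = 1/511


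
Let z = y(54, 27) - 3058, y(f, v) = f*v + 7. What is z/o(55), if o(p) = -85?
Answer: 1593/85 ≈ 18.741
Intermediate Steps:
y(f, v) = 7 + f*v
z = -1593 (z = (7 + 54*27) - 3058 = (7 + 1458) - 3058 = 1465 - 3058 = -1593)
z/o(55) = -1593/(-85) = -1593*(-1/85) = 1593/85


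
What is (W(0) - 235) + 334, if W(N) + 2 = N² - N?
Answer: 97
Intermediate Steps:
W(N) = -2 + N² - N (W(N) = -2 + (N² - N) = -2 + N² - N)
(W(0) - 235) + 334 = ((-2 + 0² - 1*0) - 235) + 334 = ((-2 + 0 + 0) - 235) + 334 = (-2 - 235) + 334 = -237 + 334 = 97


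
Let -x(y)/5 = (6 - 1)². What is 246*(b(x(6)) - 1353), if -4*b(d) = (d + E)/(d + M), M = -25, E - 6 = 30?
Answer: -33287449/100 ≈ -3.3287e+5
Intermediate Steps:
E = 36 (E = 6 + 30 = 36)
x(y) = -125 (x(y) = -5*(6 - 1)² = -5*5² = -5*25 = -125)
b(d) = -(36 + d)/(4*(-25 + d)) (b(d) = -(d + 36)/(4*(d - 25)) = -(36 + d)/(4*(-25 + d)))
246*(b(x(6)) - 1353) = 246*((-36 - 1*(-125))/(4*(-25 - 125)) - 1353) = 246*((¼)*(-36 + 125)/(-150) - 1353) = 246*((¼)*(-1/150)*89 - 1353) = 246*(-89/600 - 1353) = 246*(-811889/600) = -33287449/100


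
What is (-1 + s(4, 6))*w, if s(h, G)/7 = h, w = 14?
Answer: 378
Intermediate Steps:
s(h, G) = 7*h
(-1 + s(4, 6))*w = (-1 + 7*4)*14 = (-1 + 28)*14 = 27*14 = 378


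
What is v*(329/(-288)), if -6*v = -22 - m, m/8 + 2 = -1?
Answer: 329/864 ≈ 0.38079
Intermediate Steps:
m = -24 (m = -16 + 8*(-1) = -16 - 8 = -24)
v = -⅓ (v = -(-22 - 1*(-24))/6 = -(-22 + 24)/6 = -⅙*2 = -⅓ ≈ -0.33333)
v*(329/(-288)) = -329/(3*(-288)) = -329*(-1)/(3*288) = -⅓*(-329/288) = 329/864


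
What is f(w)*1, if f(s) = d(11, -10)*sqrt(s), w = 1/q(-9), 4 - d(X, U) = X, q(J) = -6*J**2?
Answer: -7*I*sqrt(6)/54 ≈ -0.31753*I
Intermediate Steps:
d(X, U) = 4 - X
w = -1/486 (w = 1/(-6*(-9)**2) = 1/(-6*81) = 1/(-486) = -1/486 ≈ -0.0020576)
f(s) = -7*sqrt(s) (f(s) = (4 - 1*11)*sqrt(s) = (4 - 11)*sqrt(s) = -7*sqrt(s))
f(w)*1 = -7*I*sqrt(6)/54*1 = -7*I*sqrt(6)/54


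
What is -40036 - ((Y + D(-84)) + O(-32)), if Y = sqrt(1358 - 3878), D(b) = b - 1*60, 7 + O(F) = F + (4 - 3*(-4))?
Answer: -39869 - 6*I*sqrt(70) ≈ -39869.0 - 50.2*I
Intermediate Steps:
O(F) = 9 + F (O(F) = -7 + (F + (4 - 3*(-4))) = -7 + (F + (4 + 12)) = -7 + (F + 16) = -7 + (16 + F) = 9 + F)
D(b) = -60 + b (D(b) = b - 60 = -60 + b)
Y = 6*I*sqrt(70) (Y = sqrt(-2520) = 6*I*sqrt(70) ≈ 50.2*I)
-40036 - ((Y + D(-84)) + O(-32)) = -40036 - ((6*I*sqrt(70) + (-60 - 84)) + (9 - 32)) = -40036 - ((6*I*sqrt(70) - 144) - 23) = -40036 - ((-144 + 6*I*sqrt(70)) - 23) = -40036 - (-167 + 6*I*sqrt(70)) = -40036 + (167 - 6*I*sqrt(70)) = -39869 - 6*I*sqrt(70)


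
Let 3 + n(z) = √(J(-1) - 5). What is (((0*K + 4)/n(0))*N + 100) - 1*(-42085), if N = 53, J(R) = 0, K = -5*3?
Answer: 294977/7 - 106*I*√5/7 ≈ 42140.0 - 33.86*I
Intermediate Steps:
K = -15
n(z) = -3 + I*√5 (n(z) = -3 + √(0 - 5) = -3 + √(-5) = -3 + I*√5)
(((0*K + 4)/n(0))*N + 100) - 1*(-42085) = (((0*(-15) + 4)/(-3 + I*√5))*53 + 100) - 1*(-42085) = (((0 + 4)/(-3 + I*√5))*53 + 100) + 42085 = ((4/(-3 + I*√5))*53 + 100) + 42085 = (212/(-3 + I*√5) + 100) + 42085 = (100 + 212/(-3 + I*√5)) + 42085 = 42185 + 212/(-3 + I*√5)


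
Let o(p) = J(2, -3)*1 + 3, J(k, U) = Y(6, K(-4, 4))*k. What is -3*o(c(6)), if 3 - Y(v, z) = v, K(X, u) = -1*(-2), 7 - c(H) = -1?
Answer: 9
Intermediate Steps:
c(H) = 8 (c(H) = 7 - 1*(-1) = 7 + 1 = 8)
K(X, u) = 2
Y(v, z) = 3 - v
J(k, U) = -3*k (J(k, U) = (3 - 1*6)*k = (3 - 6)*k = -3*k)
o(p) = -3 (o(p) = -3*2*1 + 3 = -6*1 + 3 = -6 + 3 = -3)
-3*o(c(6)) = -3*(-3) = 9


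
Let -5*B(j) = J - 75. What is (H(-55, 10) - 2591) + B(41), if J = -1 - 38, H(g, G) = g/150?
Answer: -77057/30 ≈ -2568.6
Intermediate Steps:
H(g, G) = g/150 (H(g, G) = g*(1/150) = g/150)
J = -39
B(j) = 114/5 (B(j) = -(-39 - 75)/5 = -1/5*(-114) = 114/5)
(H(-55, 10) - 2591) + B(41) = ((1/150)*(-55) - 2591) + 114/5 = (-11/30 - 2591) + 114/5 = -77741/30 + 114/5 = -77057/30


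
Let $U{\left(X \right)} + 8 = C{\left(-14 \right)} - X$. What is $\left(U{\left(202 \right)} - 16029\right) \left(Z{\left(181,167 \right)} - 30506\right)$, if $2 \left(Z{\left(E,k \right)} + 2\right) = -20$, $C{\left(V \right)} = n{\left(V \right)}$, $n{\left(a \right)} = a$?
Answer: $496009054$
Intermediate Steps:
$C{\left(V \right)} = V$
$U{\left(X \right)} = -22 - X$ ($U{\left(X \right)} = -8 - \left(14 + X\right) = -22 - X$)
$Z{\left(E,k \right)} = -12$ ($Z{\left(E,k \right)} = -2 + \frac{1}{2} \left(-20\right) = -2 - 10 = -12$)
$\left(U{\left(202 \right)} - 16029\right) \left(Z{\left(181,167 \right)} - 30506\right) = \left(\left(-22 - 202\right) - 16029\right) \left(-12 - 30506\right) = \left(\left(-22 - 202\right) - 16029\right) \left(-30518\right) = \left(-224 - 16029\right) \left(-30518\right) = \left(-16253\right) \left(-30518\right) = 496009054$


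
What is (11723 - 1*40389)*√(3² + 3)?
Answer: -57332*√3 ≈ -99302.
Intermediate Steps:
(11723 - 1*40389)*√(3² + 3) = (11723 - 40389)*√(9 + 3) = -57332*√3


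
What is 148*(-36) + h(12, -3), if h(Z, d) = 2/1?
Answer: -5326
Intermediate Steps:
h(Z, d) = 2 (h(Z, d) = 2*1 = 2)
148*(-36) + h(12, -3) = 148*(-36) + 2 = -5328 + 2 = -5326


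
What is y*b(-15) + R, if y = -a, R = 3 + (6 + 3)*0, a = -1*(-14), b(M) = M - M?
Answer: 3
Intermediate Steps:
b(M) = 0
a = 14
R = 3 (R = 3 + 9*0 = 3 + 0 = 3)
y = -14 (y = -1*14 = -14)
y*b(-15) + R = -14*0 + 3 = 0 + 3 = 3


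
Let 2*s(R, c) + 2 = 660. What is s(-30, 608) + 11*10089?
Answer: 111308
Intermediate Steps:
s(R, c) = 329 (s(R, c) = -1 + (½)*660 = -1 + 330 = 329)
s(-30, 608) + 11*10089 = 329 + 11*10089 = 329 + 110979 = 111308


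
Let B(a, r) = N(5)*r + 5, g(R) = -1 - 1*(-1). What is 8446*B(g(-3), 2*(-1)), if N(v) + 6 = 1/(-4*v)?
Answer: 722133/5 ≈ 1.4443e+5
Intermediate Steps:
g(R) = 0 (g(R) = -1 + 1 = 0)
N(v) = -6 - 1/(4*v) (N(v) = -6 + 1/(-4*v) = -6 - 1/(4*v))
B(a, r) = 5 - 121*r/20 (B(a, r) = (-6 - ¼/5)*r + 5 = (-6 - ¼*⅕)*r + 5 = (-6 - 1/20)*r + 5 = -121*r/20 + 5 = 5 - 121*r/20)
8446*B(g(-3), 2*(-1)) = 8446*(5 - 121*(-1)/10) = 8446*(5 - 121/20*(-2)) = 8446*(5 + 121/10) = 8446*(171/10) = 722133/5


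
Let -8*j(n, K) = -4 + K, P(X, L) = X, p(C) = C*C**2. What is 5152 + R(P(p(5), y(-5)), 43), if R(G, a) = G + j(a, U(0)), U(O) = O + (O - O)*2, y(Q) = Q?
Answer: 10555/2 ≈ 5277.5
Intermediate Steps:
p(C) = C**3
U(O) = O (U(O) = O + 0*2 = O + 0 = O)
j(n, K) = 1/2 - K/8 (j(n, K) = -(-4 + K)/8 = 1/2 - K/8)
R(G, a) = 1/2 + G (R(G, a) = G + (1/2 - 1/8*0) = G + (1/2 + 0) = G + 1/2 = 1/2 + G)
5152 + R(P(p(5), y(-5)), 43) = 5152 + (1/2 + 5**3) = 5152 + (1/2 + 125) = 5152 + 251/2 = 10555/2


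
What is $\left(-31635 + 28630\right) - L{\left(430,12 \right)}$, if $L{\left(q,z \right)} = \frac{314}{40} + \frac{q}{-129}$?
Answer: $- \frac{180571}{60} \approx -3009.5$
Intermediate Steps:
$L{\left(q,z \right)} = \frac{157}{20} - \frac{q}{129}$ ($L{\left(q,z \right)} = 314 \cdot \frac{1}{40} + q \left(- \frac{1}{129}\right) = \frac{157}{20} - \frac{q}{129}$)
$\left(-31635 + 28630\right) - L{\left(430,12 \right)} = \left(-31635 + 28630\right) - \left(\frac{157}{20} - \frac{10}{3}\right) = -3005 - \left(\frac{157}{20} - \frac{10}{3}\right) = -3005 - \frac{271}{60} = - \frac{180571}{60}$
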